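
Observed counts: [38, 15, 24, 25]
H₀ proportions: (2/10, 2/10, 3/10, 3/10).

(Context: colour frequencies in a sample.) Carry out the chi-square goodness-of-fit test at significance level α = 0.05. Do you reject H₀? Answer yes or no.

n = 102; E_i = n·p_i = [20.40, 20.40, 30.60, 30.60]
χ² = (38−20.40)²/20.40 + (15−20.40)²/20.40 + (24−30.60)²/30.60 + (25−30.60)²/30.60 = 19.0621
df = 3
p-value (upper-tail) = 0.00027
At α=0.05: p < α → reject H₀

reject H₀: yes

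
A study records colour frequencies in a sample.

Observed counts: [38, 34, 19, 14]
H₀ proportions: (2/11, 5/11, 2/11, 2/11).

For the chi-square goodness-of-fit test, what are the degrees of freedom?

degrees of freedom = 3

df = k − 1 = 4 − 1 = 3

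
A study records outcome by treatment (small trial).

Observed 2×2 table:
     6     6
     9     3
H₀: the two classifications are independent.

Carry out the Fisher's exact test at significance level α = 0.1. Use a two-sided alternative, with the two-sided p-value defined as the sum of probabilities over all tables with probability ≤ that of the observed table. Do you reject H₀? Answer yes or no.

reject H₀: no

Margins: r₁=12, r₂=12, c₁=15, c₂=9, n=24
p_obs = C(12,6)·C(12,9)/C(24,15); sum pmf over tables with pmf ≤ p_obs
p-value (two-sided) = 0.40032
At α=0.1: p ≥ α → fail to reject H₀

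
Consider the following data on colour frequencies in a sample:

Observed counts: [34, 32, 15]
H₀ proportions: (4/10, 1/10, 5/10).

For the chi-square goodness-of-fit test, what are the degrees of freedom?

df = k − 1 = 3 − 1 = 2

degrees of freedom = 2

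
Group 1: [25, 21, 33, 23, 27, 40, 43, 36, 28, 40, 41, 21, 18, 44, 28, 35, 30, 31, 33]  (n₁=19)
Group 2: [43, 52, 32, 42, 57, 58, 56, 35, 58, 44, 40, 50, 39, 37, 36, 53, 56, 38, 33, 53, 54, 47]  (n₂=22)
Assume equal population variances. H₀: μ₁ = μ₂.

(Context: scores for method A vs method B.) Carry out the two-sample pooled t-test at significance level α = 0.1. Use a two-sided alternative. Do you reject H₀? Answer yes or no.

x̄₁=31.421, s₁=7.904, n₁=19
x̄₂=46.045, s₂=8.915, n₂=22
s_p² = [18·7.904² + 21·8.915²]/39 = 71.6304
SE = √(s_p²·(1/19+1/22)) = 2.6507
t = (31.421−46.045)/2.6507 = -5.5173
df = 39
p-value (two-sided) = 0.00000
At α=0.1: p < α → reject H₀

reject H₀: yes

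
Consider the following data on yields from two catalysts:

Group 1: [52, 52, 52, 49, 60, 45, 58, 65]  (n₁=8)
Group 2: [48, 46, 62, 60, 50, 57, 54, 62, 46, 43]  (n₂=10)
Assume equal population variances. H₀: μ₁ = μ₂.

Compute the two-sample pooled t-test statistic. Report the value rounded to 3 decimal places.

test statistic = 0.408

x̄₁=54.125, s₁=6.446, n₁=8
x̄₂=52.800, s₂=7.146, n₂=10
s_p² = [7·6.446² + 9·7.146²]/16 = 46.9047
SE = √(s_p²·(1/8+1/10)) = 3.2486
t = (54.125−52.800)/3.2486 = 0.4079
df = 16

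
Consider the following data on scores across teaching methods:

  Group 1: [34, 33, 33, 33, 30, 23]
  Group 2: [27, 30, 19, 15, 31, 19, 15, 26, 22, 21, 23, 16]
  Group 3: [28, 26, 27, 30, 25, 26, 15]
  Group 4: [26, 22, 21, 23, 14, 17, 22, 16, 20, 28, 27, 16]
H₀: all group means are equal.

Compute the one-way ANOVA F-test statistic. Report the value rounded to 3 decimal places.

test statistic = 6.337

Group means [31.00, 22.00, 25.29, 21.00], grand mean 23.757
SSB = Σnᵢ(x̄ᵢ−x̄)² = 459.382; SSW = ΣΣ(x−x̄ᵢ)² = 797.429
MSB = 459.382/3 = 153.1274; MSW = 797.429/33 = 24.1645
F = MSB/MSW = 6.3369
df = (3, 33)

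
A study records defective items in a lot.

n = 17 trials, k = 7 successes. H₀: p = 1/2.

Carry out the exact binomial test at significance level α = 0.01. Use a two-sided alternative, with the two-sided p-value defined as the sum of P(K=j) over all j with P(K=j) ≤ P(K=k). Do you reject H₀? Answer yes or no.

Exact binomial: n=17, k=7, p₀=1/2=0.5000
P(X=j) = C(n,j)·p₀^j·(1−p₀)^(n−j); p = Σ P(X=j) over j with P(X=j) ≤ P(X=7)
p-value (two-sided) = 0.62906
At α=0.01: p ≥ α → fail to reject H₀

reject H₀: no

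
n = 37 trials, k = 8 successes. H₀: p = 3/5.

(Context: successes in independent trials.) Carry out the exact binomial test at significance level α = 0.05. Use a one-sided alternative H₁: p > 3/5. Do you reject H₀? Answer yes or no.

reject H₀: no

Exact binomial: n=37, k=8, p₀=3/5=0.6000
P(X≥8) from Σ C(n,i)·p₀^i·(1−p₀)^(n−i)
p-value (one-sided, H₁ greater) = 1.00000
At α=0.05: p ≥ α → fail to reject H₀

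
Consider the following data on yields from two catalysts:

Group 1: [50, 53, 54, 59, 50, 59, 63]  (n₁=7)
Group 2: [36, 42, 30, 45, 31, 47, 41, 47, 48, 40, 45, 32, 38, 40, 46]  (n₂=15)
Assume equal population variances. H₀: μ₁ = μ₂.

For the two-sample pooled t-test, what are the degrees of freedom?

degrees of freedom = 20

df = n₁ + n₂ − 2 = 7 + 15 − 2 = 20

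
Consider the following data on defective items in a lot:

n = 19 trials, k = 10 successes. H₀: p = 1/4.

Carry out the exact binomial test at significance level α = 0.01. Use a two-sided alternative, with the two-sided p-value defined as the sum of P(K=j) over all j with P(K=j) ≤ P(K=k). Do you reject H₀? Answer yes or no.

reject H₀: no

Exact binomial: n=19, k=10, p₀=1/4=0.2500
P(X=j) = C(n,j)·p₀^j·(1−p₀)^(n−j); p = Σ P(X=j) over j with P(X=j) ≤ P(X=10)
p-value (two-sided) = 0.01313
At α=0.01: p ≥ α → fail to reject H₀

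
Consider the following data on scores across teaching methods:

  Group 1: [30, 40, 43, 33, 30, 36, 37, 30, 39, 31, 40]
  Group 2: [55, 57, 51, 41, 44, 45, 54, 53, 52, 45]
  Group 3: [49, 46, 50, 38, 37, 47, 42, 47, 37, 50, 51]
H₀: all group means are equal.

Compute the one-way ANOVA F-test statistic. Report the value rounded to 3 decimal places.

Group means [35.36, 49.70, 44.91], grand mean 43.125
SSB = Σnᵢ(x̄ᵢ−x̄)² = 1129.945; SSW = ΣΣ(x−x̄ᵢ)² = 795.555
MSB = 1129.945/2 = 564.9727; MSW = 795.555/29 = 27.4329
F = MSB/MSW = 20.5947
df = (2, 29)

test statistic = 20.595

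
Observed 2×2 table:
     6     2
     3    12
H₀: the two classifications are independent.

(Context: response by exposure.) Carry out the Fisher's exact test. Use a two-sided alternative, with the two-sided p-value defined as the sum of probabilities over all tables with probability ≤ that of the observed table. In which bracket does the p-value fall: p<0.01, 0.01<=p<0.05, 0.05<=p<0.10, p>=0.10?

Margins: r₁=8, r₂=15, c₁=9, c₂=14, n=23
p_obs = C(8,6)·C(15,3)/C(23,9); sum pmf over tables with pmf ≤ p_obs
p-value (two-sided) = 0.02276
→ bracket: 0.01<=p<0.05

p-value bracket: 0.01<=p<0.05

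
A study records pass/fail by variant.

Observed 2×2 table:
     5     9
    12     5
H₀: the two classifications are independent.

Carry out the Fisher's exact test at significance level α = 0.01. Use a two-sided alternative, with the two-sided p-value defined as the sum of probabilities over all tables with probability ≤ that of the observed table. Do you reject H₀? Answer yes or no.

Margins: r₁=14, r₂=17, c₁=17, c₂=14, n=31
p_obs = C(14,5)·C(17,12)/C(31,17); sum pmf over tables with pmf ≤ p_obs
p-value (two-sided) = 0.07592
At α=0.01: p ≥ α → fail to reject H₀

reject H₀: no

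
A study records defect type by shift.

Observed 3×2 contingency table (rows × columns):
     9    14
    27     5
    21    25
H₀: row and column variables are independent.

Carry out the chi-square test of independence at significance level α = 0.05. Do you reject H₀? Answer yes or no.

Row totals [23, 32, 46], col totals [57, 44], n=101
χ² = (9−12.98)²/12.98 + (14−10.02)²/10.02 + (27−18.06)²/18.06 + (5−13.94)²/13.94 + (21−25.96)²/25.96 + (25−20.04)²/20.04 = 15.1373
df = 2
p-value (upper-tail) = 0.00052
At α=0.05: p < α → reject H₀

reject H₀: yes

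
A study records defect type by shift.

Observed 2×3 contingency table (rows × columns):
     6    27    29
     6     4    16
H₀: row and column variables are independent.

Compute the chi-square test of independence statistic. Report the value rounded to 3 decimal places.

Row totals [62, 26], col totals [12, 31, 45], n=88
χ² = (6−8.45)²/8.45 + (27−21.84)²/21.84 + (29−31.70)²/31.70 + (6−3.55)²/3.55 + (4−9.16)²/9.16 + (16−13.30)²/13.30 = 7.3174
df = 2

test statistic = 7.317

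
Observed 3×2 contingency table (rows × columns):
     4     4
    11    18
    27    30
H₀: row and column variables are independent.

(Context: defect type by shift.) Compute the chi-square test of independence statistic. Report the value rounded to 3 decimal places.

Row totals [8, 29, 57], col totals [42, 52], n=94
χ² = (4−3.57)²/3.57 + (4−4.43)²/4.43 + (11−12.96)²/12.96 + (18−16.04)²/16.04 + (27−25.47)²/25.47 + (30−31.53)²/31.53 = 0.7927
df = 2

test statistic = 0.793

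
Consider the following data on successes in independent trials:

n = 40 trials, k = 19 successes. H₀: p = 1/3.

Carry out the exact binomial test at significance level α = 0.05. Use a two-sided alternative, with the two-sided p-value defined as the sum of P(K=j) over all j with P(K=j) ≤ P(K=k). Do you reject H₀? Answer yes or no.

reject H₀: no

Exact binomial: n=40, k=19, p₀=1/3=0.3333
P(X=j) = C(n,j)·p₀^j·(1−p₀)^(n−j); p = Σ P(X=j) over j with P(X=j) ≤ P(X=19)
p-value (two-sided) = 0.06519
At α=0.05: p ≥ α → fail to reject H₀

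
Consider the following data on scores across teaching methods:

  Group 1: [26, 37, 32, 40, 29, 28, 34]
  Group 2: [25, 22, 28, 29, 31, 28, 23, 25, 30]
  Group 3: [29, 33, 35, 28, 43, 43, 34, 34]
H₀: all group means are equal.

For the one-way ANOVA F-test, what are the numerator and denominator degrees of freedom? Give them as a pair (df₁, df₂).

k = 3 groups, N = 24 total
df = (k−1, N−k) = (3−1, 24−3) = (2, 21)

degrees of freedom = [2, 21]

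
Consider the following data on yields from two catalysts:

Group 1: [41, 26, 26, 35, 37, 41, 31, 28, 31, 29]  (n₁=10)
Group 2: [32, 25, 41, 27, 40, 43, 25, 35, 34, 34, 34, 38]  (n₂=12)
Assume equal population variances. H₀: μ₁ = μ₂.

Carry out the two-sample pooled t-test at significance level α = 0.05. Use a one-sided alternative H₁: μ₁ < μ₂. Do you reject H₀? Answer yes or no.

reject H₀: no

x̄₁=32.500, s₁=5.701, n₁=10
x̄₂=34.000, s₂=6.015, n₂=12
s_p² = [9·5.701² + 11·6.015²]/20 = 34.5250
SE = √(s_p²·(1/10+1/12)) = 2.5159
t = (32.500−34.000)/2.5159 = -0.5962
df = 20
p-value (one-sided, H₁ less) = 0.27886
At α=0.05: p ≥ α → fail to reject H₀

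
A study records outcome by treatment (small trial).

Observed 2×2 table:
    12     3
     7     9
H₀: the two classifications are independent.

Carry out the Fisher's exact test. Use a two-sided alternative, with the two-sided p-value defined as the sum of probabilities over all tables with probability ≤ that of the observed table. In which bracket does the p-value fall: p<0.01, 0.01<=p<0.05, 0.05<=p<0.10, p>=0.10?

Margins: r₁=15, r₂=16, c₁=19, c₂=12, n=31
p_obs = C(15,12)·C(16,7)/C(31,19); sum pmf over tables with pmf ≤ p_obs
p-value (two-sided) = 0.06589
→ bracket: 0.05<=p<0.10

p-value bracket: 0.05<=p<0.10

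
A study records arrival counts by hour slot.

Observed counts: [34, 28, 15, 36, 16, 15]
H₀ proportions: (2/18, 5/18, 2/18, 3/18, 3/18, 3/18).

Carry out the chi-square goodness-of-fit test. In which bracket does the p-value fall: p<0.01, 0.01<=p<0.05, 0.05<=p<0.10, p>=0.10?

n = 144; E_i = n·p_i = [16.00, 40.00, 16.00, 24.00, 24.00, 24.00]
χ² = (34−16.00)²/16.00 + (28−40.00)²/40.00 + (15−16.00)²/16.00 + (36−24.00)²/24.00 + (16−24.00)²/24.00 + (15−24.00)²/24.00 = 35.9542
df = 5
p-value (upper-tail) = 0.00000
→ bracket: p<0.01

p-value bracket: p<0.01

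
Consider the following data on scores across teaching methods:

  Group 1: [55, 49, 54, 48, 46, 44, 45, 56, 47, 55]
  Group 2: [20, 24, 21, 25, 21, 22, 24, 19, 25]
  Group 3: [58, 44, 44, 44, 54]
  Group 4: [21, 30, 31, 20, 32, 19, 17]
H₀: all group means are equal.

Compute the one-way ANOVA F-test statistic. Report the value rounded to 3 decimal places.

Group means [49.90, 22.33, 48.80, 24.29], grand mean 35.935
SSB = Σnᵢ(x̄ᵢ−x̄)² = 5392.742; SSW = ΣΣ(x−x̄ᵢ)² = 661.129
MSB = 5392.742/3 = 1797.5808; MSW = 661.129/27 = 24.4862
F = MSB/MSW = 73.4119
df = (3, 27)

test statistic = 73.412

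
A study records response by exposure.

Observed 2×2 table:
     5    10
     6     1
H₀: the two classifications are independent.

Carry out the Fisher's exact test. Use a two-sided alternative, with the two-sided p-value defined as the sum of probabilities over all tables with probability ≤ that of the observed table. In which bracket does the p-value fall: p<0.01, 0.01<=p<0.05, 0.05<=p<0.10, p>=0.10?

p-value bracket: 0.05<=p<0.10

Margins: r₁=15, r₂=7, c₁=11, c₂=11, n=22
p_obs = C(15,5)·C(7,6)/C(22,11); sum pmf over tables with pmf ≤ p_obs
p-value (two-sided) = 0.06347
→ bracket: 0.05<=p<0.10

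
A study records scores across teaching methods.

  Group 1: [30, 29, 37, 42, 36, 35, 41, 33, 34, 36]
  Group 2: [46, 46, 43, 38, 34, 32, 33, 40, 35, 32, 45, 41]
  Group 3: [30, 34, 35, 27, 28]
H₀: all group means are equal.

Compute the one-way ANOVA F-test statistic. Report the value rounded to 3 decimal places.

Group means [35.30, 38.75, 30.80], grand mean 36.000
SSB = Σnᵢ(x̄ᵢ−x̄)² = 230.850; SSW = ΣΣ(x−x̄ᵢ)² = 537.150
MSB = 230.850/2 = 115.4250; MSW = 537.150/24 = 22.3812
F = MSB/MSW = 5.1572
df = (2, 24)

test statistic = 5.157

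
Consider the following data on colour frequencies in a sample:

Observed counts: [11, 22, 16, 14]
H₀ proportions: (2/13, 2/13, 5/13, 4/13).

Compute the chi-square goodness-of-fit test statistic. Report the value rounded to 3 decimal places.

n = 63; E_i = n·p_i = [9.69, 9.69, 24.23, 19.38]
χ² = (11−9.69)²/9.69 + (22−9.69)²/9.69 + (16−24.23)²/24.23 + (14−19.38)²/19.38 = 20.0968
df = 3

test statistic = 20.097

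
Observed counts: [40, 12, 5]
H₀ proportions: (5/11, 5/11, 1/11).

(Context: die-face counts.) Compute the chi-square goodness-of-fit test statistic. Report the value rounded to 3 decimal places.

test statistic = 15.137

n = 57; E_i = n·p_i = [25.91, 25.91, 5.18]
χ² = (40−25.91)²/25.91 + (12−25.91)²/25.91 + (5−5.18)²/5.18 = 15.1368
df = 2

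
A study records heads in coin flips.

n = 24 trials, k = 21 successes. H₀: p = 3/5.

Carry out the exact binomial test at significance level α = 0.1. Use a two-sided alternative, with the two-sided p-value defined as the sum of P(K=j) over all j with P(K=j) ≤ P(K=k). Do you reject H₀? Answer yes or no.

Exact binomial: n=24, k=21, p₀=3/5=0.6000
P(X=j) = C(n,j)·p₀^j·(1−p₀)^(n−j); p = Σ P(X=j) over j with P(X=j) ≤ P(X=21)
p-value (two-sided) = 0.00571
At α=0.1: p < α → reject H₀

reject H₀: yes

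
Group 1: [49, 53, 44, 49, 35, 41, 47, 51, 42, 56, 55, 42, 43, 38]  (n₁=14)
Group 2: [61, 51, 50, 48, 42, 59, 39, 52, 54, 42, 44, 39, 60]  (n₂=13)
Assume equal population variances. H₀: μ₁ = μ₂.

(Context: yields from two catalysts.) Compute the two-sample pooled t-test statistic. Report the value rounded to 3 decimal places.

x̄₁=46.071, s₁=6.379, n₁=14
x̄₂=49.308, s₂=7.782, n₂=13
s_p² = [13·6.379² + 12·7.782²]/25 = 50.2279
SE = √(s_p²·(1/14+1/13)) = 2.7297
t = (46.071−49.308)/2.7297 = -1.1856
df = 25

test statistic = -1.186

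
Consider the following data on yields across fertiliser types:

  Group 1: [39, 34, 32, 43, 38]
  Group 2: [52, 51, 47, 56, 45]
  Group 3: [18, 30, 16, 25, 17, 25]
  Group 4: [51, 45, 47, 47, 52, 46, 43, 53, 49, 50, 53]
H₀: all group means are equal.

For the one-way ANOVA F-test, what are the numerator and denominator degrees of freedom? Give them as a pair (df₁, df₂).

k = 4 groups, N = 27 total
df = (k−1, N−k) = (4−1, 27−4) = (3, 23)

degrees of freedom = [3, 23]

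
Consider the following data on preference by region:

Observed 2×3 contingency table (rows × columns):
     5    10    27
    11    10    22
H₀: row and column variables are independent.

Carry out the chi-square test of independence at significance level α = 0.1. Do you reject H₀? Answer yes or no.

Row totals [42, 43], col totals [16, 20, 49], n=85
χ² = (5−7.91)²/7.91 + (10−9.88)²/9.88 + (27−24.21)²/24.21 + (11−8.09)²/8.09 + (10−10.12)²/10.12 + (22−24.79)²/24.79 = 2.7488
df = 2
p-value (upper-tail) = 0.25299
At α=0.1: p ≥ α → fail to reject H₀

reject H₀: no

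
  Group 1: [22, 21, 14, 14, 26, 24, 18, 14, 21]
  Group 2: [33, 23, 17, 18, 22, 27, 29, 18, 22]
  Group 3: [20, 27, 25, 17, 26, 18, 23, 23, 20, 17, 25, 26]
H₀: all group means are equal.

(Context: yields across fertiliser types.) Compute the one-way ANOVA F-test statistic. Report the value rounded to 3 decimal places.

Group means [19.33, 23.22, 22.25], grand mean 21.667
SSB = Σnᵢ(x̄ᵢ−x̄)² = 74.861; SSW = ΣΣ(x−x̄ᵢ)² = 555.806
MSB = 74.861/2 = 37.4306; MSW = 555.806/27 = 20.5854
F = MSB/MSW = 1.8183
df = (2, 27)

test statistic = 1.818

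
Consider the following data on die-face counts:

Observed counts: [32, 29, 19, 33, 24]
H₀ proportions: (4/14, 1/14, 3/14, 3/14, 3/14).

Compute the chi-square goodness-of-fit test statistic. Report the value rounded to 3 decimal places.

n = 137; E_i = n·p_i = [39.14, 9.79, 29.36, 29.36, 29.36]
χ² = (32−39.14)²/39.14 + (29−9.79)²/9.79 + (19−29.36)²/29.36 + (33−29.36)²/29.36 + (24−29.36)²/29.36 = 44.1144
df = 4

test statistic = 44.114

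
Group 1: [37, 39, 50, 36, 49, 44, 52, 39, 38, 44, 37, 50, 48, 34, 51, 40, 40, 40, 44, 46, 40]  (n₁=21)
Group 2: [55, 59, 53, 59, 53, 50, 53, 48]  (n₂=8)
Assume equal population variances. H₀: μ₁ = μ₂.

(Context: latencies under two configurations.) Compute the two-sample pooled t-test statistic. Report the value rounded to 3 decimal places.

x̄₁=42.762, s₁=5.522, n₁=21
x̄₂=53.750, s₂=3.882, n₂=8
s_p² = [20·5.522² + 7·3.882²]/27 = 26.4929
SE = √(s_p²·(1/21+1/8)) = 2.1385
t = (42.762−53.750)/2.1385 = -5.1382
df = 27

test statistic = -5.138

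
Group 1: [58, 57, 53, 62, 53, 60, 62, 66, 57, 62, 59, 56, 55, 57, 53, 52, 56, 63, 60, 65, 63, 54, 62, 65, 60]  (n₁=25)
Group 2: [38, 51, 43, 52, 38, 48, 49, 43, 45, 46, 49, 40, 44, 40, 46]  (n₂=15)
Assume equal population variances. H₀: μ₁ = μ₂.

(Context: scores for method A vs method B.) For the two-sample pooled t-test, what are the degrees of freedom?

df = n₁ + n₂ − 2 = 25 + 15 − 2 = 38

degrees of freedom = 38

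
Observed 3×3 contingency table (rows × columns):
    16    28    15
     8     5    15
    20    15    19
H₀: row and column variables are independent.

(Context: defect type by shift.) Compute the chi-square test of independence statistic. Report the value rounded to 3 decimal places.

Row totals [59, 28, 54], col totals [44, 48, 49], n=141
χ² = (16−18.41)²/18.41 + (28−20.09)²/20.09 + (15−20.50)²/20.50 + (8−8.74)²/8.74 + (5−9.53)²/9.53 + (15−9.73)²/9.73 + (20−16.85)²/16.85 + (15−18.38)²/18.38 + (19−18.77)²/18.77 = 11.1966
df = 4

test statistic = 11.197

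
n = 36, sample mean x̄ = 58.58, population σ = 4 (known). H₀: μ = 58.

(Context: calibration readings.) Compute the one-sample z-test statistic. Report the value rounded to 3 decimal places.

test statistic = 0.870

SE = σ/√n = 4/√36 = 0.6667
z = (x̄−μ₀)/SE = (58.58−58)/0.6667 = 0.8700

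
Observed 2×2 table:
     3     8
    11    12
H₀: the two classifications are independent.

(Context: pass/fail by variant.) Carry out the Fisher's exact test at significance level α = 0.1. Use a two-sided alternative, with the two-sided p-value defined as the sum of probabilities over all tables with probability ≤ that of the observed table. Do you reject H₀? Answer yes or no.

reject H₀: no

Margins: r₁=11, r₂=23, c₁=14, c₂=20, n=34
p_obs = C(11,3)·C(23,11)/C(34,14); sum pmf over tables with pmf ≤ p_obs
p-value (two-sided) = 0.29481
At α=0.1: p ≥ α → fail to reject H₀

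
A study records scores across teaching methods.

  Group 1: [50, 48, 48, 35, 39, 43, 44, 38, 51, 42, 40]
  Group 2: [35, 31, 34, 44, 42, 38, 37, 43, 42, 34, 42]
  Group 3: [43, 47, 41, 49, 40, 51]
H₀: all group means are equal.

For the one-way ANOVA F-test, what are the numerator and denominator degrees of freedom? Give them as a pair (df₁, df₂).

k = 3 groups, N = 28 total
df = (k−1, N−k) = (3−1, 28−3) = (2, 25)

degrees of freedom = [2, 25]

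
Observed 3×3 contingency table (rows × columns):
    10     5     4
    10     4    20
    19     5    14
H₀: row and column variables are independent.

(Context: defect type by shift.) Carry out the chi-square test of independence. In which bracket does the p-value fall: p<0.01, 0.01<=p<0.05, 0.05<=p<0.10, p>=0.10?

p-value bracket: 0.05<=p<0.10

Row totals [19, 34, 38], col totals [39, 14, 38], n=91
χ² = (10−8.14)²/8.14 + (5−2.92)²/2.92 + (4−7.93)²/7.93 + (10−14.57)²/14.57 + (4−5.23)²/5.23 + (20−14.20)²/14.20 + (19−16.29)²/16.29 + (5−5.85)²/5.85 + (14−15.87)²/15.87 = 8.7397
df = 4
p-value (upper-tail) = 0.06795
→ bracket: 0.05<=p<0.10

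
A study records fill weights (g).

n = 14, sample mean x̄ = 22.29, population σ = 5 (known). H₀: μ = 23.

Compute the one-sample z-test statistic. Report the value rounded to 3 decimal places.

test statistic = -0.531

SE = σ/√n = 5/√14 = 1.3363
z = (x̄−μ₀)/SE = (22.29−23)/1.3363 = -0.5313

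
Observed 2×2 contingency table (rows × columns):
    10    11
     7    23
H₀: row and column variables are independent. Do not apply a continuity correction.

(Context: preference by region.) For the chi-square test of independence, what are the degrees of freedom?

df = (r−1)(c−1) = (2−1)·(2−1) = 1

degrees of freedom = 1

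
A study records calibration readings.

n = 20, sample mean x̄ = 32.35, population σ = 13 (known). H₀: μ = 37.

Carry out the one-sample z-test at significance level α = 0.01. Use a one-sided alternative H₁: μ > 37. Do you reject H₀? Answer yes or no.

SE = σ/√n = 13/√20 = 2.9069
z = (x̄−μ₀)/SE = (32.35−37)/2.9069 = -1.5996
p-value (one-sided, H₁ greater) = 0.94516
At α=0.01: p ≥ α → fail to reject H₀

reject H₀: no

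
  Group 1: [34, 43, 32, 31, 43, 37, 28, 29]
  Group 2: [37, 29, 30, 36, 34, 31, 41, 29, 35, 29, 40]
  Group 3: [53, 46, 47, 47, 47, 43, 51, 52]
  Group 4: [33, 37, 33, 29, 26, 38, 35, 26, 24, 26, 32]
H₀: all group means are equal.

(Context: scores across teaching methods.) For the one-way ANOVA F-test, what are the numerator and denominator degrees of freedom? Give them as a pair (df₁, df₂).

degrees of freedom = [3, 34]

k = 4 groups, N = 38 total
df = (k−1, N−k) = (4−1, 38−4) = (3, 34)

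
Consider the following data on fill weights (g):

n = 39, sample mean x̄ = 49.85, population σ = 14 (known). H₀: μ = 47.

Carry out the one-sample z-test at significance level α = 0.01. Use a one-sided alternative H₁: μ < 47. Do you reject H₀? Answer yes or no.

SE = σ/√n = 14/√39 = 2.2418
z = (x̄−μ₀)/SE = (49.85−47)/2.2418 = 1.2713
p-value (one-sided, H₁ less) = 0.89819
At α=0.01: p ≥ α → fail to reject H₀

reject H₀: no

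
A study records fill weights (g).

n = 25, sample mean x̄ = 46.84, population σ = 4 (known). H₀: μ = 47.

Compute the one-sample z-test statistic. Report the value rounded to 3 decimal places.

SE = σ/√n = 4/√25 = 0.8000
z = (x̄−μ₀)/SE = (46.84−47)/0.8000 = -0.2000

test statistic = -0.200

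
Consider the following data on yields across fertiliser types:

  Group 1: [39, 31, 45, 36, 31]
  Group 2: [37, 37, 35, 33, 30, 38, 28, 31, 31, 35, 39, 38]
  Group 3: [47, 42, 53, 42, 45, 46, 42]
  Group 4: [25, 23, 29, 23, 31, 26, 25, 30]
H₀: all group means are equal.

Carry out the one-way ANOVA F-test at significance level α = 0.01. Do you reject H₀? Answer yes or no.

Group means [36.40, 34.33, 45.29, 26.50], grand mean 35.094
SSB = Σnᵢ(x̄ᵢ−x̄)² = 1333.424; SSW = ΣΣ(x−x̄ᵢ)² = 449.295
MSB = 1333.424/3 = 444.4745; MSW = 449.295/28 = 16.0463
F = MSB/MSW = 27.6996
df = (3, 28)
p-value (upper-tail) = 0.00000
At α=0.01: p < α → reject H₀

reject H₀: yes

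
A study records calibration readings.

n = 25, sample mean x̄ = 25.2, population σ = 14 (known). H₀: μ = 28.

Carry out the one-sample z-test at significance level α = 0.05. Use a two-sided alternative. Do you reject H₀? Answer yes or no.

SE = σ/√n = 14/√25 = 2.8000
z = (x̄−μ₀)/SE = (25.2−28)/2.8000 = -1.0000
p-value (two-sided) = 0.31731
At α=0.05: p ≥ α → fail to reject H₀

reject H₀: no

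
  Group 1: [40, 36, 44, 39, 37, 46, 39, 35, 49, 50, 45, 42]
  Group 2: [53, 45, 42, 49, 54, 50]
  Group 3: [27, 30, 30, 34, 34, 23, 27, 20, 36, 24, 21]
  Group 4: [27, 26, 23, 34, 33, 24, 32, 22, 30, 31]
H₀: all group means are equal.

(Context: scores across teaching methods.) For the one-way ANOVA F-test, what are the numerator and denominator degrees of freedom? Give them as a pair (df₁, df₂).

k = 4 groups, N = 39 total
df = (k−1, N−k) = (4−1, 39−4) = (3, 35)

degrees of freedom = [3, 35]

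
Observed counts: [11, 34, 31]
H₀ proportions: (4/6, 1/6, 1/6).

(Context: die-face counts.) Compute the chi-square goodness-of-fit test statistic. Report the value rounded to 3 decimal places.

n = 76; E_i = n·p_i = [50.67, 12.67, 12.67]
χ² = (11−50.67)²/50.67 + (34−12.67)²/12.67 + (31−12.67)²/12.67 = 93.5197
df = 2

test statistic = 93.520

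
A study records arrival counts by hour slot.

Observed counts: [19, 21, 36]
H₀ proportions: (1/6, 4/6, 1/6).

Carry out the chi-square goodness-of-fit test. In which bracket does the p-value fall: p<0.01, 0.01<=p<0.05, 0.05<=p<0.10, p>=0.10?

p-value bracket: p<0.01

n = 76; E_i = n·p_i = [12.67, 50.67, 12.67]
χ² = (19−12.67)²/12.67 + (21−50.67)²/50.67 + (36−12.67)²/12.67 = 63.5197
df = 2
p-value (upper-tail) = 0.00000
→ bracket: p<0.01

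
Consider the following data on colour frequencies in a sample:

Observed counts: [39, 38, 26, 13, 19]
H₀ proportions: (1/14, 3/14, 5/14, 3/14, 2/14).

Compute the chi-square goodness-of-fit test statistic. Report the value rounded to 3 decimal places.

n = 135; E_i = n·p_i = [9.64, 28.93, 48.21, 28.93, 19.29]
χ² = (39−9.64)²/9.64 + (38−28.93)²/28.93 + (26−48.21)²/48.21 + (13−28.93)²/28.93 + (19−19.29)²/19.29 = 111.2306
df = 4

test statistic = 111.231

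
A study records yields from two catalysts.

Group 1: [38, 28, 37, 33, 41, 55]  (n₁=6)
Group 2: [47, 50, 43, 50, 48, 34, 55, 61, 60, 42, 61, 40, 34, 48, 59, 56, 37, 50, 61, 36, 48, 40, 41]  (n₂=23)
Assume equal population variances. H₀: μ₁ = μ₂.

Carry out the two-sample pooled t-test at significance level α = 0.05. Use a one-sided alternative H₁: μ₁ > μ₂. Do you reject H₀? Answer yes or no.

reject H₀: no

x̄₁=38.667, s₁=9.180, n₁=6
x̄₂=47.870, s₂=9.027, n₂=23
s_p² = [5·9.180² + 22·9.027²]/27 = 81.9979
SE = √(s_p²·(1/6+1/23)) = 4.1511
t = (38.667−47.870)/4.1511 = -2.2170
df = 27
p-value (one-sided, H₁ greater) = 0.98238
At α=0.05: p ≥ α → fail to reject H₀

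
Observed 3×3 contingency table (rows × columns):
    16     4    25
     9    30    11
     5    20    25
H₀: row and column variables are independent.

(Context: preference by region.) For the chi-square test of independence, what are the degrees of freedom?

df = (r−1)(c−1) = (3−1)·(3−1) = 4

degrees of freedom = 4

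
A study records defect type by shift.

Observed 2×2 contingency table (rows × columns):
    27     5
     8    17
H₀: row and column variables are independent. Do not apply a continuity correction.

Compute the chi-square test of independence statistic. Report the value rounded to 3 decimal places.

test statistic = 16.245

Row totals [32, 25], col totals [35, 22], n=57
χ² = (27−19.65)²/19.65 + (5−12.35)²/12.35 + (8−15.35)²/15.35 + (17−9.65)²/9.65 = 16.2451
df = 1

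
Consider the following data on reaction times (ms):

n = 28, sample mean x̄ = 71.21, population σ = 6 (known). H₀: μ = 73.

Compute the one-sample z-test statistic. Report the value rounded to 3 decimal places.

test statistic = -1.579

SE = σ/√n = 6/√28 = 1.1339
z = (x̄−μ₀)/SE = (71.21−73)/1.1339 = -1.5786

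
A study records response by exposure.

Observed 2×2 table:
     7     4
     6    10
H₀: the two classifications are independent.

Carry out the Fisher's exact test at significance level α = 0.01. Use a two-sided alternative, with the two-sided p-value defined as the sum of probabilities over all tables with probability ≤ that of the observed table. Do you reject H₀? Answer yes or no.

Margins: r₁=11, r₂=16, c₁=13, c₂=14, n=27
p_obs = C(11,7)·C(16,6)/C(27,13); sum pmf over tables with pmf ≤ p_obs
p-value (two-sided) = 0.25186
At α=0.01: p ≥ α → fail to reject H₀

reject H₀: no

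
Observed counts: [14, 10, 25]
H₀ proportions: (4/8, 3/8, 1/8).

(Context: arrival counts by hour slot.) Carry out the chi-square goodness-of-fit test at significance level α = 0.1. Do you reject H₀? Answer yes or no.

reject H₀: yes

n = 49; E_i = n·p_i = [24.50, 18.38, 6.12]
χ² = (14−24.50)²/24.50 + (10−18.38)²/18.38 + (25−6.12)²/6.12 = 66.4830
df = 2
p-value (upper-tail) = 0.00000
At α=0.1: p < α → reject H₀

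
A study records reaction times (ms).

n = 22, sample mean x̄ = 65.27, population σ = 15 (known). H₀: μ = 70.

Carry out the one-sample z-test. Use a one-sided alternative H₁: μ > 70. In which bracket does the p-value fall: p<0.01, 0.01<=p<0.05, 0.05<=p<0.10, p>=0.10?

p-value bracket: p>=0.10

SE = σ/√n = 15/√22 = 3.1980
z = (x̄−μ₀)/SE = (65.27−70)/3.1980 = -1.4790
p-value (one-sided, H₁ greater) = 0.93044
→ bracket: p>=0.10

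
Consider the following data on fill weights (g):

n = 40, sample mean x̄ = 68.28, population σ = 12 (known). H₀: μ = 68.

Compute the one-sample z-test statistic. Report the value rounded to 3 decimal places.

test statistic = 0.148

SE = σ/√n = 12/√40 = 1.8974
z = (x̄−μ₀)/SE = (68.28−68)/1.8974 = 0.1476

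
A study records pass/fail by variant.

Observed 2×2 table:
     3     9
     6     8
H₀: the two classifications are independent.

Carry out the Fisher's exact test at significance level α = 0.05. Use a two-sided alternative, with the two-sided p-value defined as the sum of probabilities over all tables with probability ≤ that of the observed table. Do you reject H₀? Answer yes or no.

reject H₀: no

Margins: r₁=12, r₂=14, c₁=9, c₂=17, n=26
p_obs = C(12,3)·C(14,6)/C(26,9); sum pmf over tables with pmf ≤ p_obs
p-value (two-sided) = 0.42911
At α=0.05: p ≥ α → fail to reject H₀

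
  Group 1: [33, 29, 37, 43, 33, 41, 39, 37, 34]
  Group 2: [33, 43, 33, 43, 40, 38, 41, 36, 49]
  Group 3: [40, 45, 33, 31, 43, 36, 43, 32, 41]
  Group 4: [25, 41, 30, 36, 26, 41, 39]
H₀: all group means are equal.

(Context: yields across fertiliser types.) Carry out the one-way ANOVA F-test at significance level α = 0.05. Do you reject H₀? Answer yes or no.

reject H₀: no

Group means [36.22, 39.56, 38.22, 34.00], grand mean 37.176
SSB = Σnᵢ(x̄ᵢ−x̄)² = 139.608; SSW = ΣΣ(x−x̄ᵢ)² = 885.333
MSB = 139.608/3 = 46.5359; MSW = 885.333/30 = 29.5111
F = MSB/MSW = 1.5769
df = (3, 30)
p-value (upper-tail) = 0.21551
At α=0.05: p ≥ α → fail to reject H₀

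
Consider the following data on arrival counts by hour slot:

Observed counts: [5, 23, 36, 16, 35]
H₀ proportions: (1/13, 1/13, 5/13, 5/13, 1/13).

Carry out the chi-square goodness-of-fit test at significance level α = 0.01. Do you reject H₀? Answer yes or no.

n = 115; E_i = n·p_i = [8.85, 8.85, 44.23, 44.23, 8.85]
χ² = (5−8.85)²/8.85 + (23−8.85)²/8.85 + (36−44.23)²/44.23 + (16−44.23)²/44.23 + (35−8.85)²/8.85 = 121.1930
df = 4
p-value (upper-tail) = 0.00000
At α=0.01: p < α → reject H₀

reject H₀: yes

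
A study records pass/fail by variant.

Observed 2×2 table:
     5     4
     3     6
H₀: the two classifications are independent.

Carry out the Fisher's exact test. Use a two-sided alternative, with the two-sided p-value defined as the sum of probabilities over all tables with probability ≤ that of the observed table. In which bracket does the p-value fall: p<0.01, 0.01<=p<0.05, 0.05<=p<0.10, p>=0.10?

Margins: r₁=9, r₂=9, c₁=8, c₂=10, n=18
p_obs = C(9,5)·C(9,3)/C(18,8); sum pmf over tables with pmf ≤ p_obs
p-value (two-sided) = 0.63719
→ bracket: p>=0.10

p-value bracket: p>=0.10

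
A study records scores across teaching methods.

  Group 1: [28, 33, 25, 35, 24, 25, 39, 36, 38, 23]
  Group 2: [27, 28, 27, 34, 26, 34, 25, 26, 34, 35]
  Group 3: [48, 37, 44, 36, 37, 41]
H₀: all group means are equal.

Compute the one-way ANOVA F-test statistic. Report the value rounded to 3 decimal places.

test statistic = 9.439

Group means [30.60, 29.60, 40.50], grand mean 32.500
SSB = Σnᵢ(x̄ᵢ−x̄)² = 504.200; SSW = ΣΣ(x−x̄ᵢ)² = 614.300
MSB = 504.200/2 = 252.1000; MSW = 614.300/23 = 26.7087
F = MSB/MSW = 9.4389
df = (2, 23)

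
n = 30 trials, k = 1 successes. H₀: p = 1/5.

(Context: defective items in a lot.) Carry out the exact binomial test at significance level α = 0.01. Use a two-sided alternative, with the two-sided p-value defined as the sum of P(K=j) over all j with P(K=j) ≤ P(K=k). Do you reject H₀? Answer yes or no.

reject H₀: no

Exact binomial: n=30, k=1, p₀=1/5=0.2000
P(X=j) = C(n,j)·p₀^j·(1−p₀)^(n−j); p = Σ P(X=j) over j with P(X=j) ≤ P(X=1)
p-value (two-sided) = 0.02002
At α=0.01: p ≥ α → fail to reject H₀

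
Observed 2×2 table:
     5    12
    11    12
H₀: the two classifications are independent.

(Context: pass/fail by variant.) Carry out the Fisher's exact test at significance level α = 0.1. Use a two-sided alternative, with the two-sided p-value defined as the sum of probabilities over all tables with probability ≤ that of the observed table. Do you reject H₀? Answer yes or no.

Margins: r₁=17, r₂=23, c₁=16, c₂=24, n=40
p_obs = C(17,5)·C(23,11)/C(40,16); sum pmf over tables with pmf ≤ p_obs
p-value (two-sided) = 0.33222
At α=0.1: p ≥ α → fail to reject H₀

reject H₀: no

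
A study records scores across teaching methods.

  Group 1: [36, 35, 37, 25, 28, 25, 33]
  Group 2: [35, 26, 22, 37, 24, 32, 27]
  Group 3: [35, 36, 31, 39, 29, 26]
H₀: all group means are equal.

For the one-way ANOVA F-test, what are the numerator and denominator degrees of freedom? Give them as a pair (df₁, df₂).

k = 3 groups, N = 20 total
df = (k−1, N−k) = (3−1, 20−3) = (2, 17)

degrees of freedom = [2, 17]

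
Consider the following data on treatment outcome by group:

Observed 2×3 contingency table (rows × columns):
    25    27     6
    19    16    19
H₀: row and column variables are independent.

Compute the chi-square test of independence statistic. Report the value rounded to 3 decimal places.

test statistic = 10.262

Row totals [58, 54], col totals [44, 43, 25], n=112
χ² = (25−22.79)²/22.79 + (27−22.27)²/22.27 + (6−12.95)²/12.95 + (19−21.21)²/21.21 + (16−20.73)²/20.73 + (19−12.05)²/12.05 = 10.2624
df = 2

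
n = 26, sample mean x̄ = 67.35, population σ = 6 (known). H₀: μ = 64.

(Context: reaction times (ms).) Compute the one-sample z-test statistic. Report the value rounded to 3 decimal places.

SE = σ/√n = 6/√26 = 1.1767
z = (x̄−μ₀)/SE = (67.35−64)/1.1767 = 2.8470

test statistic = 2.847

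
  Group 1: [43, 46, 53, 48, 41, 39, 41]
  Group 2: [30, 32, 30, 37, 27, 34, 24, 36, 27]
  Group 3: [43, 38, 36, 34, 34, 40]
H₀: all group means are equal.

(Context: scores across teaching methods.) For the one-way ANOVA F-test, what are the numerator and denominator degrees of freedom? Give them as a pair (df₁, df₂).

degrees of freedom = [2, 19]

k = 3 groups, N = 22 total
df = (k−1, N−k) = (3−1, 22−3) = (2, 19)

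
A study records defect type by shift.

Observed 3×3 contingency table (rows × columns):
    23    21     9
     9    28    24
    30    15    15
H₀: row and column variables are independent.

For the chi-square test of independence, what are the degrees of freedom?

df = (r−1)(c−1) = (3−1)·(3−1) = 4

degrees of freedom = 4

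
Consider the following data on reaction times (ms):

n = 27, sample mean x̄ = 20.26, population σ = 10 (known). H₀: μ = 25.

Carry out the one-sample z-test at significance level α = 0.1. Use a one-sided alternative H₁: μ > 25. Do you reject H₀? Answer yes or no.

reject H₀: no

SE = σ/√n = 10/√27 = 1.9245
z = (x̄−μ₀)/SE = (20.26−25)/1.9245 = -2.4630
p-value (one-sided, H₁ greater) = 0.99311
At α=0.1: p ≥ α → fail to reject H₀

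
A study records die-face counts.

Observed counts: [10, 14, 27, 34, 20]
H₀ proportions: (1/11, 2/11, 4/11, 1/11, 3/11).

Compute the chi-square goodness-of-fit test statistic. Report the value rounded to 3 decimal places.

test statistic = 69.909

n = 105; E_i = n·p_i = [9.55, 19.09, 38.18, 9.55, 28.64]
χ² = (10−9.55)²/9.55 + (14−19.09)²/19.09 + (27−38.18)²/38.18 + (34−9.55)²/9.55 + (20−28.64)²/28.64 = 69.9087
df = 4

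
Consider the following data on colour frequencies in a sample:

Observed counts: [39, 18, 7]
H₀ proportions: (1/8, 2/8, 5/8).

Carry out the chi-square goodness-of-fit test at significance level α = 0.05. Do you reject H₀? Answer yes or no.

reject H₀: yes

n = 64; E_i = n·p_i = [8.00, 16.00, 40.00]
χ² = (39−8.00)²/8.00 + (18−16.00)²/16.00 + (7−40.00)²/40.00 = 147.6000
df = 2
p-value (upper-tail) = 0.00000
At α=0.05: p < α → reject H₀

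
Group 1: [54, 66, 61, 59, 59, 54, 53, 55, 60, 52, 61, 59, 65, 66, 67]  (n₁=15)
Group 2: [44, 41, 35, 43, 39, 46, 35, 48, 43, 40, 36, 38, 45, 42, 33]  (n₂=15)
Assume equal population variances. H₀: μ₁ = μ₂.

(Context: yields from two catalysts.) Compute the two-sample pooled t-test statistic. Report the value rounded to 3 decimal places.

test statistic = 10.847

x̄₁=59.400, s₁=5.040, n₁=15
x̄₂=40.533, s₂=4.470, n₂=15
s_p² = [14·5.040² + 14·4.470²]/28 = 22.6905
SE = √(s_p²·(1/15+1/15)) = 1.7394
t = (59.400−40.533)/1.7394 = 10.8469
df = 28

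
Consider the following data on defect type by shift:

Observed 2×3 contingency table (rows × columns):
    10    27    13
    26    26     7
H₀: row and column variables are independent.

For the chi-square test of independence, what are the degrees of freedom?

df = (r−1)(c−1) = (2−1)·(3−1) = 2

degrees of freedom = 2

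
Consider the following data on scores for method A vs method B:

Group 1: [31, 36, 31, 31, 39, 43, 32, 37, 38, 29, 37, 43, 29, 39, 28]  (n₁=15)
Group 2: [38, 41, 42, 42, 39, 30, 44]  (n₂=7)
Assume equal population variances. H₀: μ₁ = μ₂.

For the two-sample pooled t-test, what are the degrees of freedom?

df = n₁ + n₂ − 2 = 15 + 7 − 2 = 20

degrees of freedom = 20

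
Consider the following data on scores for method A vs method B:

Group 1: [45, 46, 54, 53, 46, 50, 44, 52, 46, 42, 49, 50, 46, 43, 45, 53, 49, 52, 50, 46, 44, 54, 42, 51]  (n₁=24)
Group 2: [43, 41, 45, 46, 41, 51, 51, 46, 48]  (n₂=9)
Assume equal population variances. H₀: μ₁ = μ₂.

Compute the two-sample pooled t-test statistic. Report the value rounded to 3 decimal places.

test statistic = 1.480

x̄₁=48.000, s₁=3.867, n₁=24
x̄₂=45.778, s₂=3.768, n₂=9
s_p² = [23·3.867² + 8·3.768²]/31 = 14.7599
SE = √(s_p²·(1/24+1/9)) = 1.5017
t = (48.000−45.778)/1.5017 = 1.4798
df = 31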